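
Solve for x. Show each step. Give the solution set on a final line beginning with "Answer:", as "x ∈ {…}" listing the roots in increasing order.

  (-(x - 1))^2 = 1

Step 1. [(-(x - 1))^2 = 1] √ both sides: 1 ≥ 0 gives two branches, so sqrt: -(x - 1) = 1 or -1.
Step 2. [-(x - 1) = 1 or -1] leading − — multiply by −1, so neg: x - 1 = -1 or 1.
Step 3. [x - 1 = -1 or 1] the outer -1 inverts by adding 1, so sub: x = 0 or 2.

Answer: x ∈ {0, 2}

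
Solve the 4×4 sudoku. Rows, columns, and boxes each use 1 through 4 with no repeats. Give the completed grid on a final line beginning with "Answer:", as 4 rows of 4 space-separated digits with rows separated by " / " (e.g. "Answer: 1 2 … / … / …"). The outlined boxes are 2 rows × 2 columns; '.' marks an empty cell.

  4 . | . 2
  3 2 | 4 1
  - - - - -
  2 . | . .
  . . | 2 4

Step 1. [r3c3∈{1,3}] 1 has one home in col 3: r3c3, so r3c3=1.
Step 2. [r4c2∈{1,3}] 3 has one home in row 4: r4c2, so r4c2=3.
Step 3. [r4c1∈{1}] nothing but 1 survives at r4c1. So r4c1=1.
Step 4. [r1c3∈{3}] r1c3 is down to just 3 ⇒ r1c3=3.
Step 5. [r3c4∈{3}] r3c4 is down to just 3, so r3c4=3.
Step 6. [r1c2∈{1}] nothing but 1 survives at r1c2, so r1c2=1.
Step 7. [r3c2∈{4}] r3c2 is down to just 4. So r3c2=4.

Answer: 4 1 3 2 / 3 2 4 1 / 2 4 1 3 / 1 3 2 4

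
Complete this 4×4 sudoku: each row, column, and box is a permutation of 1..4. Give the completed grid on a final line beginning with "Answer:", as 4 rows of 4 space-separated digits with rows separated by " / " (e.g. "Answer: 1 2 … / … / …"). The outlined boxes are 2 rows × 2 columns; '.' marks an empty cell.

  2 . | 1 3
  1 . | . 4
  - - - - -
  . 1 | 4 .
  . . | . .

Step 1. [r4c2∈{2,3,4}] across col 2, 2 lands solely at r4c2, so r4c2=2.
Step 2. [r3c1∈{3}] only 3 remains possible at r3c1, so r3c1=3.
Step 3. [r4c3∈{3}] r4c3's peers cover all but 3, so r4c3=3.
Step 4. [r3c4∈{2}] r3c4 has the single candidate 2. So r3c4=2.
Step 5. [r4c4∈{1}] r4c4's peers cover all but 1. So r4c4=1.
Step 6. [r4c1∈{4}] r4c1's peers cover all but 4 ⇒ r4c1=4.
Step 7. [r1c2∈{4}] only 4 remains possible at r1c2 ⇒ r1c2=4.
Step 8. [r2c2∈{3}] r2c2's peers cover all but 3. So r2c2=3.
Step 9. [r2c3∈{2}] nothing but 2 survives at r2c3, so r2c3=2.

Answer: 2 4 1 3 / 1 3 2 4 / 3 1 4 2 / 4 2 3 1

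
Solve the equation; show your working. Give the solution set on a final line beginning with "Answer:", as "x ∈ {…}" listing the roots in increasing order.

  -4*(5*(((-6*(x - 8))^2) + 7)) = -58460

Step 1. [-4*(5*(((-6*(x - 8))^2) + 7)) = -58460] -4·(inner) — divide through by -4. So div: 5*(((-6*(x - 8))^2) + 7) = 14615.
Step 2. [5*(((-6*(x - 8))^2) + 7) = 14615] 5 out front; divide by 5. So div: ((-6*(x - 8))^2) + 7 = 2923.
Step 3. [((-6*(x - 8))^2) + 7 = 2923] subtract 7: x sits inside (… + 7), so sub: (-6*(x - 8))^2 = 2916.
Step 4. [(-6*(x - 8))^2 = 2916] 2916 ≥ 0, LHS is (·)² — take ±√, so sqrt: -6*(x - 8) = 54 or -54.
Step 5. [-6*(x - 8) = 54 or -54] -6 out front; divide by -6 ⇒ div: x - 8 = -9 or 9.
Step 6. [x - 8 = -9 or 9] 8 comes off first (add 8), so sub: x = -1 or 17.

Answer: x ∈ {-1, 17}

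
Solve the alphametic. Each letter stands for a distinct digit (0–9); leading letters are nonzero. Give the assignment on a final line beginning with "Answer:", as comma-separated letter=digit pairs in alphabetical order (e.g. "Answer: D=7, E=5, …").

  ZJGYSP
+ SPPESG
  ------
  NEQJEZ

Step 1. [col 1: P + G ≡ Z (mod 10)] Z=6 is one option consistent with column 1 (P + G ≡ Z (mod 10), carry-in 0) — take it ⇒ Z=6.
Step 2. [col 1: P + G ≡ Z (mod 10)] G=5 is one option consistent with column 1 (P + G ≡ Z (mod 10), carry-in 0) — take it. So G=5.
Step 3. [col 1: P + G ≡ Z (mod 10)] column 1 reads P+G+carry(0)=Z with G=5, Z=6; with digits 5,6 already taken and all letters distinct, the only value for P is 1, so P=1.
Step 4. [col 2: S + S ≡ E (mod 10)] E=4 is one option consistent with column 2 (S + S ≡ E (mod 10), carry-in 0) — take it. So E=4.
Step 5. [col 2: S + S ≡ E (mod 10)] column 2 (S + S ≡ E (mod 10), carry-in 0) doesn't pin S yet; pick S=2 and continue. So S=2.
Step 6. [col 3: Y + E ≡ J (mod 10)] no forcing yet in column 3 (carry-in 0); Y=9 is free and consistent — try it. So Y=9.
Step 7. [col 3: Y + E ≡ J (mod 10)] column 3: given Y=9, E=4, carry-in 0, and digits 1,2,4,5,6,9 already taken and all letters distinct, Y+E≡J (mod 10) forces J=3 ⇒ J=3.
Step 8. [col 4: G + P ≡ Q (mod 10)] column 4 reads G+P+carry(1)=Q with G=5, P=1; with digits 1,2,3,4,5,6,9 already taken and all letters distinct, the only value for Q is 7 ⇒ Q=7.
Step 9. [col 6: Z + S ≡ N (mod 10)] column 6 reads Z+S+carry(0)=N with Z=6, S=2; with digits 1,2,3,4,5,6,7,9 already taken and all letters distinct, the only value for N is 8 ⇒ N=8.

Answer: E=4, G=5, J=3, N=8, P=1, Q=7, S=2, Y=9, Z=6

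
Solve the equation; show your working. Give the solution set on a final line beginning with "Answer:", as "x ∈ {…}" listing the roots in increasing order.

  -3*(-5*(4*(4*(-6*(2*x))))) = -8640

Step 1. [-3*(-5*(4*(4*(-6*(2*x))))) = -8640] leading coefficient -3: divide by -3, so div: -5*(4*(4*(-6*(2*x)))) = 2880.
Step 2. [-5*(4*(4*(-6*(2*x)))) = 2880] -5 out front; divide by -5 ⇒ div: 4*(4*(-6*(2*x))) = -576.
Step 3. [4*(4*(-6*(2*x))) = -576] divide by the outer 4. So div: 4*(-6*(2*x)) = -144.
Step 4. [4*(-6*(2*x)) = -144] 4·(inner) — divide through by 4. So div: -6*(2*x) = -36.
Step 5. [-6*(2*x) = -36] divide by the outer -6 ⇒ div: 2*x = 6.
Step 6. [2*x = 6] 2 out front; divide by 2. So div: x = 3.

Answer: x ∈ {3}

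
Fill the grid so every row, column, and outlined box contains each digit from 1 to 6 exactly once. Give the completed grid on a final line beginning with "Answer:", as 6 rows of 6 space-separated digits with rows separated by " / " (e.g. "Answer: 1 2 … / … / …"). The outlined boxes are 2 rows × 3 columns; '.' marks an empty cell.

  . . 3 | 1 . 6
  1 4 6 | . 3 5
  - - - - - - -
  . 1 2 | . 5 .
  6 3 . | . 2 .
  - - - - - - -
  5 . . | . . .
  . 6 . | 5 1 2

Step 1. [r4c4∈{4}] only 4 remains possible at r4c4, so r4c4=4.
Step 2. [r5c6∈{3,4}] across col 6, 4 lands solely at r5c6 ⇒ r5c6=4.
Step 3. [r3c4∈{3,6}] row 3 places 6 nowhere but r3c4, so r3c4=6.
Step 4. [r6c1∈{3,4}] 3 has one home in row 6: r6c1 ⇒ r6c1=3.
Step 5. [r5c2∈{2}] r5c2 is down to just 2 ⇒ r5c2=2.
Step 6. [r1c2∈{5}] nothing but 5 survives at r1c2. So r1c2=5.
Step 7. [r5c5∈{6}] nothing but 6 survives at r5c5, so r5c5=6.
Step 8. [r3c6∈{3}] nothing but 3 survives at r3c6. So r3c6=3.
Step 9. [r3c1∈{4}] r3c1 is down to just 4 ⇒ r3c1=4.
Step 10. [r5c4∈{3}] only 3 remains possible at r5c4. So r5c4=3.
Step 11. [r2c4∈{2}] nothing but 2 survives at r2c4 ⇒ r2c4=2.
Step 12. [r1c1∈{2}] only 2 remains possible at r1c1. So r1c1=2.
Step 13. [r4c3∈{5}] r4c3 has the single candidate 5 ⇒ r4c3=5.
Step 14. [r4c6∈{1}] only 1 remains possible at r4c6 ⇒ r4c6=1.
Step 15. [r1c5∈{4}] r1c5's peers cover all but 4. So r1c5=4.
Step 16. [r6c3∈{4}] r6c3 has the single candidate 4. So r6c3=4.
Step 17. [r5c3∈{1}] r5c3's peers cover all but 1 ⇒ r5c3=1.

Answer: 2 5 3 1 4 6 / 1 4 6 2 3 5 / 4 1 2 6 5 3 / 6 3 5 4 2 1 / 5 2 1 3 6 4 / 3 6 4 5 1 2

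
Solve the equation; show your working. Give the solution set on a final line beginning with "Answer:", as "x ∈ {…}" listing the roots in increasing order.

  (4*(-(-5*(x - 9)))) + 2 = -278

Step 1. [(4*(-(-5*(x - 9)))) + 2 = -278] the outer +2 inverts by subtracting 2, so sub: 4*(-(-5*(x - 9))) = -280.
Step 2. [4*(-(-5*(x - 9))) = -280] LHS = 4·(…); ÷4 both sides ⇒ div: -(-5*(x - 9)) = -70.
Step 3. [-(-5*(x - 9)) = -70] LHS negated; negate both sides. So neg: -5*(x - 9) = 70.
Step 4. [-5*(x - 9) = 70] -5 out front; divide by -5. So div: x - 9 = -14.
Step 5. [x - 9 = -14] the outer -9 inverts by adding 9, so sub: x = -5.

Answer: x ∈ {-5}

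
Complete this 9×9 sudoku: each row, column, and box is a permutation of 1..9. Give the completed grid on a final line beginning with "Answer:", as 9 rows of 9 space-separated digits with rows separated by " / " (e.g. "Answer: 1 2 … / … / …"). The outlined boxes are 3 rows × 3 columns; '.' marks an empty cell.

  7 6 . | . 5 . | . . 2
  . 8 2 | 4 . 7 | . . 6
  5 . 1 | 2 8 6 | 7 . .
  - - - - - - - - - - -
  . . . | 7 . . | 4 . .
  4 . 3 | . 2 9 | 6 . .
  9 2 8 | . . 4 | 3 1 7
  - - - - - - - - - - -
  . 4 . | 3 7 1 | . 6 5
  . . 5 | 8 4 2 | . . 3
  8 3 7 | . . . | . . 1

Step 1. [r8c7∈{9}] only 9 remains possible at r8c7. So r8c7=9.
Step 2. [r4c6∈{3,5,8}] r4c6 is the only open cell in col 6 admitting 8 ⇒ r4c6=8.
Step 3. [r3c8∈{3,4,9}] in row 3, 3 fits only at r3c8. So r3c8=3.
Step 4. [r4c8∈{2,5,9}] in row 4, 2 fits only at r4c8 ⇒ r4c8=2.
Step 5. [r5c8∈{5,8}] 5 has one home in box 6: r5c8, so r5c8=5.
Step 6. [r2c8∈{9}] nothing but 9 survives at r2c8, so r2c8=9.
Step 7. [r8c2∈{1}] r8c2 is down to just 1 ⇒ r8c2=1.
Step 8. [r4c5∈{1,3,6}] 3 has one home in row 4: r4c5, so r4c5=3.
Step 9. [r1c4∈{1,9}] 9 has one home in box 2: r1c4 ⇒ r1c4=9.
Step 10. [r7c7∈{2,8}] in row 7, 8 fits only at r7c7. So r7c7=8.
Step 11. [r6c4∈{5,6}] in row 6, 5 fits only at r6c4 ⇒ r6c4=5.
Step 12. [r4c3∈{6}] only 6 remains possible at r4c3, so r4c3=6.
Step 13. [r6c5∈{6}] only 6 remains possible at r6c5. So r6c5=6.
Step 14. [r2c5∈{1}] nothing but 1 survives at r2c5. So r2c5=1.
Step 15. [r9c8∈{4}] r9c8's peers cover all but 4. So r9c8=4.
Step 16. [r4c1∈{1}] nothing but 1 survives at r4c1 ⇒ r4c1=1.
Step 17. [r1c7∈{1}] nothing but 1 survives at r1c7, so r1c7=1.
Step 18. [r9c6∈{5}] only 5 remains possible at r9c6, so r9c6=5.
Step 19. [r4c9∈{9}] r4c9 is down to just 9 ⇒ r4c9=9.
Step 20. [r4c2∈{5}] only 5 remains possible at r4c2, so r4c2=5.
Step 21. [r2c1∈{3}] nothing but 3 survives at r2c1. So r2c1=3.
Step 22. [r8c1∈{6}] only 6 remains possible at r8c1. So r8c1=6.
Step 23. [r9c5∈{9}] r9c5 has the single candidate 9, so r9c5=9.
Step 24. [r2c7∈{5}] r2c7 is down to just 5. So r2c7=5.
Step 25. [r1c8∈{8}] r1c8's peers cover all but 8, so r1c8=8.
Step 26. [r5c2∈{7}] r5c2's peers cover all but 7, so r5c2=7.
Step 27. [r3c2∈{9}] r3c2's peers cover all but 9 ⇒ r3c2=9.
Step 28. [r9c7∈{2}] r9c7 is down to just 2 ⇒ r9c7=2.
Step 29. [r5c4∈{1}] r5c4's peers cover all but 1. So r5c4=1.
Step 30. [r3c9∈{4}] r3c9 has the single candidate 4 ⇒ r3c9=4.
Step 31. [r1c3∈{4}] r1c3 is down to just 4. So r1c3=4.
Step 32. [r1c6∈{3}] r1c6 has the single candidate 3, so r1c6=3.
Step 33. [r8c8∈{7}] only 7 remains possible at r8c8. So r8c8=7.
Step 34. [r5c9∈{8}] r5c9 is down to just 8, so r5c9=8.
Step 35. [r9c4∈{6}] only 6 remains possible at r9c4 ⇒ r9c4=6.
Step 36. [r7c3∈{9}] r7c3 has the single candidate 9, so r7c3=9.
Step 37. [r7c1∈{2}] r7c1 is down to just 2 ⇒ r7c1=2.

Answer: 7 6 4 9 5 3 1 8 2 / 3 8 2 4 1 7 5 9 6 / 5 9 1 2 8 6 7 3 4 / 1 5 6 7 3 8 4 2 9 / 4 7 3 1 2 9 6 5 8 / 9 2 8 5 6 4 3 1 7 / 2 4 9 3 7 1 8 6 5 / 6 1 5 8 4 2 9 7 3 / 8 3 7 6 9 5 2 4 1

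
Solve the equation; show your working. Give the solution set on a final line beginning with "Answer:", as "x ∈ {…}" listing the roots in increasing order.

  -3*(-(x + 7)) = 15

Step 1. [-3*(-(x + 7)) = 15] -3·(inner) — divide through by -3. So div: -(x + 7) = -5.
Step 2. [-(x + 7) = -5] leading − — multiply by −1. So neg: x + 7 = 5.
Step 3. [x + 7 = 5] peel the +7: subtract 7 from each side. So sub: x = -2.

Answer: x ∈ {-2}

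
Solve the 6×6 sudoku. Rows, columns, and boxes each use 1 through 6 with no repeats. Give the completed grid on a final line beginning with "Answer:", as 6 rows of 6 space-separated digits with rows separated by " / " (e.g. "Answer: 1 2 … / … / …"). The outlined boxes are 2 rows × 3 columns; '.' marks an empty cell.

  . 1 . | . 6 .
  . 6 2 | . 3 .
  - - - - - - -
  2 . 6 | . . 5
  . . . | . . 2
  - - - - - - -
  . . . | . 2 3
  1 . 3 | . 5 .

Step 1. [r1c6∈{4}] only 4 remains possible at r1c6. So r1c6=4.
Step 2. [r5c4∈{1,4,6}] in row 5, 1 fits only at r5c4. So r5c4=1.
Step 3. [r1c3∈{5}] r1c3 is down to just 5 ⇒ r1c3=5.
Step 4. [r5c3∈{4}] r5c3's peers cover all but 4 ⇒ r5c3=4.
Step 5. [r4c4∈{3,4,6}] r4c4 is the only open cell in row 4 admitting 6. So r4c4=6.
Step 6. [r3c4∈{3,4}] r3c4 is the only open cell in col 4 admitting 3. So r3c4=3.
Step 7. [r3c2∈{4}] r3c2 is down to just 4 ⇒ r3c2=4.
Step 8. [r5c2∈{5}] r5c2 has the single candidate 5. So r5c2=5.
Step 9. [r4c2∈{3}] only 3 remains possible at r4c2. So r4c2=3.
Step 10. [r3c5∈{1}] only 1 remains possible at r3c5, so r3c5=1.
Step 11. [r2c4∈{5}] r2c4 has the single candidate 5. So r2c4=5.
Step 12. [r4c5∈{4}] nothing but 4 survives at r4c5 ⇒ r4c5=4.
Step 13. [r1c4∈{2}] r1c4's peers cover all but 2 ⇒ r1c4=2.
Step 14. [r6c4∈{4}] r6c4 has the single candidate 4. So r6c4=4.
Step 15. [r1c1∈{3}] r1c1 has the single candidate 3. So r1c1=3.
Step 16. [r2c1∈{4}] nothing but 4 survives at r2c1. So r2c1=4.
Step 17. [r6c2∈{2}] nothing but 2 survives at r6c2 ⇒ r6c2=2.
Step 18. [r6c6∈{6}] nothing but 6 survives at r6c6 ⇒ r6c6=6.
Step 19. [r4c3∈{1}] nothing but 1 survives at r4c3 ⇒ r4c3=1.
Step 20. [r4c1∈{5}] r4c1 has the single candidate 5 ⇒ r4c1=5.
Step 21. [r5c1∈{6}] only 6 remains possible at r5c1. So r5c1=6.
Step 22. [r2c6∈{1}] r2c6 is down to just 1, so r2c6=1.

Answer: 3 1 5 2 6 4 / 4 6 2 5 3 1 / 2 4 6 3 1 5 / 5 3 1 6 4 2 / 6 5 4 1 2 3 / 1 2 3 4 5 6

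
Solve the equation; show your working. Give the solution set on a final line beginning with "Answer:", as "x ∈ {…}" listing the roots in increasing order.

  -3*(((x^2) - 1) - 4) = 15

Step 1. [-3*(((x^2) - 1) - 4) = 15] divide by the outer -3 ⇒ div: ((x^2) - 1) - 4 = -5.
Step 2. [((x^2) - 1) - 4 = -5] -4 is outermost — add 4 both sides, so sub: (x^2) - 1 = -1.
Step 3. [(x^2) - 1 = -1] 1 comes off first (add 1) ⇒ sub: x^2 = 0.
Step 4. [x^2 = 0] LHS squared, RHS 0 ≥ 0: apply √ (±) ⇒ sqrt: x = 0.

Answer: x ∈ {0}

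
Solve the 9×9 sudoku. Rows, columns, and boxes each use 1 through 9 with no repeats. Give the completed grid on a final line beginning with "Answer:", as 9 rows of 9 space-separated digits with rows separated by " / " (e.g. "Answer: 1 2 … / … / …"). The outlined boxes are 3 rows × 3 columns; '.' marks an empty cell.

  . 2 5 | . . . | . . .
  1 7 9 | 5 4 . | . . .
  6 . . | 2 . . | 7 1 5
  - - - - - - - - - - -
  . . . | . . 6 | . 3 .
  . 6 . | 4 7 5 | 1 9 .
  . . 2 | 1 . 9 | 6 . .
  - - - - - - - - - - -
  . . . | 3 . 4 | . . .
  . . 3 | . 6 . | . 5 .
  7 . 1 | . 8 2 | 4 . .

Step 1. [r5c3∈{8}] r5c3's peers cover all but 8 ⇒ r5c3=8.
Step 2. [r9c2∈{5,9}] r9c2 is the only open cell in row 9 admitting 5 ⇒ r9c2=5.
Step 3. [r9c8∈{6}] only 6 remains possible at r9c8 ⇒ r9c8=6.
Step 4. [r5c9∈{2}] r5c9 is down to just 2. So r5c9=2.
Step 5. [r1c4∈{6,7,8,9}] col 4 places 6 nowhere but r1c4 ⇒ r1c4=6.
Step 6. [r6c5∈{3}] r6c5 is down to just 3, so r6c5=3.
Step 7. [r6c2∈{4}] nothing but 4 survives at r6c2 ⇒ r6c2=4.
Step 8. [r8c1∈{2,4,8,9}] r8c1 is the only open cell in row 8 admitting 4, so r8c1=4.
Step 9. [r8c7∈{2,8,9}] 2 has one home in row 8: r8c7 ⇒ r8c7=2.
Step 10. [r1c6∈{1,3,7,8}] across row 1, 7 lands solely at r1c6. So r1c6=7.
Step 11. [r4c9∈{4,7,8}] across row 4, 4 lands solely at r4c9, so r4c9=4.
Step 12. [r9c9∈{3,9}] in row 9, 3 fits only at r9c9. So r9c9=3.
Step 13. [r3c2∈{3,8}] 3 has one home in col 2: r3c2, so r3c2=3.
Step 14. [r1c1∈{8}] r1c1 has the single candidate 8 ⇒ r1c1=8.
Step 15. [r1c9∈{9}] only 9 remains possible at r1c9 ⇒ r1c9=9.
Step 16. [r7c7∈{8,9}] across col 7, 9 lands solely at r7c7. So r7c7=9.
Step 17. [r7c2∈{8}] r7c2 has the single candidate 8. So r7c2=8.
Step 18. [r8c9∈{1,7,8}] across row 8, 8 lands solely at r8c9. So r8c9=8.
Step 19. [r6c8∈{7,8}] across row 6, 8 lands solely at r6c8. So r6c8=8.
Step 20. [r7c9∈{1,7}] in col 9, 1 fits only at r7c9, so r7c9=1.
Step 21. [r2c6∈{3,8}] col 6 places 3 nowhere but r2c6. So r2c6=3.
Step 22. [r8c2∈{9}] r8c2 has the single candidate 9 ⇒ r8c2=9.
Step 23. [r6c1∈{5}] only 5 remains possible at r6c1, so r6c1=5.
Step 24. [r2c8∈{2}] only 2 remains possible at r2c8. So r2c8=2.
Step 25. [r1c8∈{4}] nothing but 4 survives at r1c8 ⇒ r1c8=4.
Step 26. [r4c3∈{7}] r4c3 has the single candidate 7. So r4c3=7.
Step 27. [r7c1∈{2}] r7c1's peers cover all but 2, so r7c1=2.
Step 28. [r8c4∈{7}] only 7 remains possible at r8c4, so r8c4=7.
Step 29. [r8c6∈{1}] nothing but 1 survives at r8c6. So r8c6=1.
Step 30. [r7c3∈{6}] nothing but 6 survives at r7c3, so r7c3=6.
Step 31. [r2c9∈{6}] nothing but 6 survives at r2c9. So r2c9=6.
Step 32. [r3c6∈{8}] r3c6 is down to just 8. So r3c6=8.
Step 33. [r6c9∈{7}] r6c9 is down to just 7 ⇒ r6c9=7.
Step 34. [r4c5∈{2}] r4c5 is down to just 2. So r4c5=2.
Step 35. [r1c7∈{3}] r1c7 is down to just 3 ⇒ r1c7=3.
Step 36. [r4c2∈{1}] only 1 remains possible at r4c2 ⇒ r4c2=1.
Step 37. [r3c3∈{4}] only 4 remains possible at r3c3 ⇒ r3c3=4.
Step 38. [r1c5∈{1}] r1c5 is down to just 1, so r1c5=1.
Step 39. [r4c4∈{8}] r4c4's peers cover all but 8 ⇒ r4c4=8.
Step 40. [r5c1∈{3}] only 3 remains possible at r5c1. So r5c1=3.
Step 41. [r3c5∈{9}] nothing but 9 survives at r3c5. So r3c5=9.
Step 42. [r9c4∈{9}] r9c4 has the single candidate 9, so r9c4=9.
Step 43. [r2c7∈{8}] nothing but 8 survives at r2c7 ⇒ r2c7=8.
Step 44. [r7c5∈{5}] r7c5 is down to just 5. So r7c5=5.
Step 45. [r4c1∈{9}] r4c1 has the single candidate 9, so r4c1=9.
Step 46. [r7c8∈{7}] r7c8 has the single candidate 7 ⇒ r7c8=7.
Step 47. [r4c7∈{5}] r4c7 has the single candidate 5 ⇒ r4c7=5.

Answer: 8 2 5 6 1 7 3 4 9 / 1 7 9 5 4 3 8 2 6 / 6 3 4 2 9 8 7 1 5 / 9 1 7 8 2 6 5 3 4 / 3 6 8 4 7 5 1 9 2 / 5 4 2 1 3 9 6 8 7 / 2 8 6 3 5 4 9 7 1 / 4 9 3 7 6 1 2 5 8 / 7 5 1 9 8 2 4 6 3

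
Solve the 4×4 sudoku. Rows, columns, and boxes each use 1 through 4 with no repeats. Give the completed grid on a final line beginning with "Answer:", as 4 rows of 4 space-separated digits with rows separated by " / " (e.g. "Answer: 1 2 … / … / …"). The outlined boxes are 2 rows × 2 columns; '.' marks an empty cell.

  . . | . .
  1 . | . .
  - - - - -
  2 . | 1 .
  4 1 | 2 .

Step 1. [r1c1∈{3}] only 3 remains possible at r1c1, so r1c1=3.
Step 2. [r1c3∈{4}] r1c3 has the single candidate 4. So r1c3=4.
Step 3. [r1c2∈{2}] r1c2 has the single candidate 2 ⇒ r1c2=2.
Step 4. [r4c4∈{3}] r4c4's peers cover all but 3. So r4c4=3.
Step 5. [r1c4∈{1}] r1c4 is down to just 1, so r1c4=1.
Step 6. [r2c3∈{3}] r2c3's peers cover all but 3, so r2c3=3.
Step 7. [r3c4∈{4}] nothing but 4 survives at r3c4. So r3c4=4.
Step 8. [r2c2∈{4}] r2c2 has the single candidate 4, so r2c2=4.
Step 9. [r2c4∈{2}] nothing but 2 survives at r2c4. So r2c4=2.
Step 10. [r3c2∈{3}] only 3 remains possible at r3c2. So r3c2=3.

Answer: 3 2 4 1 / 1 4 3 2 / 2 3 1 4 / 4 1 2 3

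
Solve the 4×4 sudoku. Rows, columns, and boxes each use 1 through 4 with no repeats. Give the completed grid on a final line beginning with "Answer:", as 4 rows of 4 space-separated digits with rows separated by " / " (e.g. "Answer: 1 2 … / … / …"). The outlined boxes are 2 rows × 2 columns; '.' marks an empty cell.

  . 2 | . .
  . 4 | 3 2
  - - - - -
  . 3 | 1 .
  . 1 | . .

Step 1. [r3c4∈{4}] r3c4's peers cover all but 4 ⇒ r3c4=4.
Step 2. [r3c1∈{2}] only 2 remains possible at r3c1. So r3c1=2.
Step 3. [r1c1∈{1,3}] across row 1, 3 lands solely at r1c1, so r1c1=3.
Step 4. [r1c3∈{4}] r1c3 has the single candidate 4, so r1c3=4.
Step 5. [r1c4∈{1}] r1c4 is down to just 1. So r1c4=1.
Step 6. [r4c3∈{2}] nothing but 2 survives at r4c3 ⇒ r4c3=2.
Step 7. [r4c1∈{4}] r4c1's peers cover all but 4. So r4c1=4.
Step 8. [r4c4∈{3}] r4c4 has the single candidate 3. So r4c4=3.
Step 9. [r2c1∈{1}] r2c1's peers cover all but 1 ⇒ r2c1=1.

Answer: 3 2 4 1 / 1 4 3 2 / 2 3 1 4 / 4 1 2 3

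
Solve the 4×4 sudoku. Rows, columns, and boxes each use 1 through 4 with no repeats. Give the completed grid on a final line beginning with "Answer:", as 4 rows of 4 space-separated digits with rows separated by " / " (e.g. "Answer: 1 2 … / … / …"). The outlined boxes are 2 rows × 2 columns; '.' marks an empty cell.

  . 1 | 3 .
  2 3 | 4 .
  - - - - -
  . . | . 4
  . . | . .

Step 1. [r4c4∈{1,2,3}] across col 4, 3 lands solely at r4c4, so r4c4=3.
Step 2. [r4c2∈{2,4}] across col 2, 4 lands solely at r4c2. So r4c2=4.
Step 3. [r4c1∈{1}] r4c1's peers cover all but 1, so r4c1=1.
Step 4. [r3c3∈{1,2}] r3c3 is the only open cell in row 3 admitting 1 ⇒ r3c3=1.
Step 5. [r1c4∈{2}] r1c4 has the single candidate 2, so r1c4=2.
Step 6. [r3c2∈{2}] r3c2 has the single candidate 2. So r3c2=2.
Step 7. [r1c1∈{4}] only 4 remains possible at r1c1. So r1c1=4.
Step 8. [r2c4∈{1}] r2c4 has the single candidate 1. So r2c4=1.
Step 9. [r4c3∈{2}] r4c3's peers cover all but 2, so r4c3=2.
Step 10. [r3c1∈{3}] r3c1 is down to just 3, so r3c1=3.

Answer: 4 1 3 2 / 2 3 4 1 / 3 2 1 4 / 1 4 2 3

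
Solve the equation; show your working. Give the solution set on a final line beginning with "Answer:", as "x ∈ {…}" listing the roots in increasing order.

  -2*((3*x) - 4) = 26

Step 1. [-2*((3*x) - 4) = 26] divide by the outer -2. So div: (3*x) - 4 = -13.
Step 2. [(3*x) - 4 = -13] the outer -4 inverts by adding 4 ⇒ sub: 3*x = -9.
Step 3. [3*x = -9] divide by the outer 3, so div: x = -3.

Answer: x ∈ {-3}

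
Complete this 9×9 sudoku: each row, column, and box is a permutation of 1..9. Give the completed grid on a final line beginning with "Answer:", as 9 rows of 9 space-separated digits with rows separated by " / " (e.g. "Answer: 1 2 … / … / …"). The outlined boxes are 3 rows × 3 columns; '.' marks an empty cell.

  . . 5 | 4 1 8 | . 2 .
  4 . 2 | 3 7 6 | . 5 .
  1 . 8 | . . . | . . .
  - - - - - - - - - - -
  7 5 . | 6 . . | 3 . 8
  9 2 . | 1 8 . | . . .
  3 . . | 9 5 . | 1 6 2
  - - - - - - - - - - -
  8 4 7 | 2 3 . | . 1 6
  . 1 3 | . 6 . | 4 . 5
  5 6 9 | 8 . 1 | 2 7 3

Step 1. [r3c5∈{2,9}] in col 5, 9 fits only at r3c5 ⇒ r3c5=9.
Step 2. [r5c8∈{4}] nothing but 4 survives at r5c8 ⇒ r5c8=4.
Step 3. [r5c9∈{7}] nothing but 7 survives at r5c9, so r5c9=7.
Step 4. [r7c7∈{9}] r7c7's peers cover all but 9 ⇒ r7c7=9.
Step 5. [r1c2∈{3,7,9}] across row 1, 3 lands solely at r1c2. So r1c2=3.
Step 6. [r6c3∈{4}] r6c3 is down to just 4, so r6c3=4.
Step 7. [r4c5∈{2,4}] 2 has one home in col 5: r4c5, so r4c5=2.
Step 8. [r3c7∈{6,7}] 6 has one home in row 3: r3c7. So r3c7=6.
Step 9. [r8c4∈{7}] r8c4 has the single candidate 7 ⇒ r8c4=7.
Step 10. [r2c2∈{9}] only 9 remains possible at r2c2 ⇒ r2c2=9.
Step 11. [r7c6∈{5}] r7c6 is down to just 5, so r7c6=5.
Step 12. [r4c3∈{1}] r4c3 has the single candidate 1 ⇒ r4c3=1.
Step 13. [r1c1∈{6}] r1c1 is down to just 6, so r1c1=6.
Step 14. [r5c6∈{3}] r5c6 has the single candidate 3 ⇒ r5c6=3.
Step 15. [r3c2∈{7}] r3c2 has the single candidate 7, so r3c2=7.
Step 16. [r6c6∈{7}] nothing but 7 survives at r6c6. So r6c6=7.
Step 17. [r3c8∈{3}] r3c8's peers cover all but 3. So r3c8=3.
Step 18. [r1c7∈{7}] nothing but 7 survives at r1c7 ⇒ r1c7=7.
Step 19. [r5c7∈{5}] r5c7 is down to just 5. So r5c7=5.
Step 20. [r6c2∈{8}] r6c2's peers cover all but 8, so r6c2=8.
Step 21. [r4c8∈{9}] only 9 remains possible at r4c8. So r4c8=9.
Step 22. [r8c1∈{2}] r8c1 is down to just 2 ⇒ r8c1=2.
Step 23. [r8c8∈{8}] r8c8 is down to just 8. So r8c8=8.
Step 24. [r2c9∈{1}] only 1 remains possible at r2c9, so r2c9=1.
Step 25. [r1c9∈{9}] nothing but 9 survives at r1c9 ⇒ r1c9=9.
Step 26. [r3c6∈{2}] r3c6 has the single candidate 2. So r3c6=2.
Step 27. [r3c4∈{5}] r3c4 is down to just 5 ⇒ r3c4=5.
Step 28. [r8c6∈{9}] r8c6 has the single candidate 9. So r8c6=9.
Step 29. [r2c7∈{8}] nothing but 8 survives at r2c7. So r2c7=8.
Step 30. [r9c5∈{4}] only 4 remains possible at r9c5 ⇒ r9c5=4.
Step 31. [r5c3∈{6}] only 6 remains possible at r5c3. So r5c3=6.
Step 32. [r4c6∈{4}] only 4 remains possible at r4c6, so r4c6=4.
Step 33. [r3c9∈{4}] r3c9's peers cover all but 4. So r3c9=4.

Answer: 6 3 5 4 1 8 7 2 9 / 4 9 2 3 7 6 8 5 1 / 1 7 8 5 9 2 6 3 4 / 7 5 1 6 2 4 3 9 8 / 9 2 6 1 8 3 5 4 7 / 3 8 4 9 5 7 1 6 2 / 8 4 7 2 3 5 9 1 6 / 2 1 3 7 6 9 4 8 5 / 5 6 9 8 4 1 2 7 3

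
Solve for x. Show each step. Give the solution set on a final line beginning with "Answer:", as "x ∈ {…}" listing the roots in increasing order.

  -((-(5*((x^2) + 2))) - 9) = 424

Step 1. [-((-(5*((x^2) + 2))) - 9) = 424] LHS negated; negate both sides ⇒ neg: (-(5*((x^2) + 2))) - 9 = -424.
Step 2. [(-(5*((x^2) + 2))) - 9 = -424] the outer -9 inverts by adding 9. So sub: -(5*((x^2) + 2)) = -415.
Step 3. [-(5*((x^2) + 2)) = -415] LHS negated; negate both sides ⇒ neg: 5*((x^2) + 2) = 415.
Step 4. [5*((x^2) + 2) = 415] leading coefficient 5: divide by 5, so div: (x^2) + 2 = 83.
Step 5. [(x^2) + 2 = 83] the outer +2 inverts by subtracting 2. So sub: x^2 = 81.
Step 6. [x^2 = 81] LHS squared, RHS 81 ≥ 0: apply √ (±), so sqrt: x = 9 or -9.

Answer: x ∈ {-9, 9}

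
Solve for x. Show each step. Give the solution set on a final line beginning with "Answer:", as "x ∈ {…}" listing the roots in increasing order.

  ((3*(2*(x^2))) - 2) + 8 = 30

Step 1. [((3*(2*(x^2))) - 2) + 8 = 30] subtract 8: x sits inside (… + 8). So sub: (3*(2*(x^2))) - 2 = 22.
Step 2. [(3*(2*(x^2))) - 2 = 22] add 2: x sits inside (… - 2). So sub: 3*(2*(x^2)) = 24.
Step 3. [3*(2*(x^2)) = 24] leading coefficient 3: divide by 3, so div: 2*(x^2) = 8.
Step 4. [2*(x^2) = 8] LHS = 2·(…); ÷2 both sides. So div: x^2 = 4.
Step 5. [x^2 = 4] √ both sides: 4 ≥ 0 gives two branches ⇒ sqrt: x = 2 or -2.

Answer: x ∈ {-2, 2}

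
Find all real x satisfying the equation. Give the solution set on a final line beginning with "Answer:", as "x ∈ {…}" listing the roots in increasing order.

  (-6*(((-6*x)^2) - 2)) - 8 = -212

Step 1. [(-6*(((-6*x)^2) - 2)) - 8 = -212] -8 is outermost — add 8 both sides. So sub: -6*(((-6*x)^2) - 2) = -204.
Step 2. [-6*(((-6*x)^2) - 2) = -204] -6·(inner) — divide through by -6, so div: ((-6*x)^2) - 2 = 34.
Step 3. [((-6*x)^2) - 2 = 34] the outer -2 inverts by adding 2, so sub: (-6*x)^2 = 36.
Step 4. [(-6*x)^2 = 36] LHS squared, RHS 36 ≥ 0: apply √ (±), so sqrt: -6*x = 6 or -6.
Step 5. [-6*x = 6 or -6] LHS = -6·(…); ÷-6 both sides. So div: x = -1 or 1.

Answer: x ∈ {-1, 1}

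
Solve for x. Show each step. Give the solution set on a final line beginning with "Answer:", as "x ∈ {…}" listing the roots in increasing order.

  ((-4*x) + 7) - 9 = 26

Step 1. [((-4*x) + 7) - 9 = 26] peel the -9: add 9 from each side. So sub: (-4*x) + 7 = 35.
Step 2. [(-4*x) + 7 = 35] 7 comes off first (subtract 7), so sub: -4*x = 28.
Step 3. [-4*x = 28] divide by the outer -4 ⇒ div: x = -7.

Answer: x ∈ {-7}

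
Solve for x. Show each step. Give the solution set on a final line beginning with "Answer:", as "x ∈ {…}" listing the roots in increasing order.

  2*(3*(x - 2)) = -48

Step 1. [2*(3*(x - 2)) = -48] leading coefficient 2: divide by 2. So div: 3*(x - 2) = -24.
Step 2. [3*(x - 2) = -24] 3·(inner) — divide through by 3, so div: x - 2 = -8.
Step 3. [x - 2 = -8] the outer -2 inverts by adding 2, so sub: x = -6.

Answer: x ∈ {-6}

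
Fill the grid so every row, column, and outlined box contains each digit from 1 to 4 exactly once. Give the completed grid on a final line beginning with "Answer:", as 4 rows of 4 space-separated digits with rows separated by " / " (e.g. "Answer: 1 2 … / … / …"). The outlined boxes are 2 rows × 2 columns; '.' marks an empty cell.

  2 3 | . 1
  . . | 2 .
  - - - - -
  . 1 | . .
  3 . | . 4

Step 1. [r3c4∈{2,3}] 2 has one home in row 3: r3c4, so r3c4=2.
Step 2. [r2c2∈{4}] r2c2's peers cover all but 4 ⇒ r2c2=4.
Step 3. [r3c3∈{3}] r3c3 has the single candidate 3. So r3c3=3.
Step 4. [r2c1∈{1}] nothing but 1 survives at r2c1. So r2c1=1.
Step 5. [r2c4∈{3}] only 3 remains possible at r2c4. So r2c4=3.
Step 6. [r1c3∈{4}] r1c3 is down to just 4. So r1c3=4.
Step 7. [r4c3∈{1}] r4c3 has the single candidate 1, so r4c3=1.
Step 8. [r4c2∈{2}] r4c2 is down to just 2 ⇒ r4c2=2.
Step 9. [r3c1∈{4}] r3c1 has the single candidate 4. So r3c1=4.

Answer: 2 3 4 1 / 1 4 2 3 / 4 1 3 2 / 3 2 1 4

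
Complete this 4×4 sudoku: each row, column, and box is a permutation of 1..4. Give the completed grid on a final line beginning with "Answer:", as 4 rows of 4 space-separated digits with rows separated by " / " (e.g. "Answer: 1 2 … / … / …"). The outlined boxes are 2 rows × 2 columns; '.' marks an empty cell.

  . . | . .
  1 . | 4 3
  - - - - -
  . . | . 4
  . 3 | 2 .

Step 1. [r2c2∈{2}] nothing but 2 survives at r2c2 ⇒ r2c2=2.
Step 2. [r1c3∈{1}] r1c3's peers cover all but 1 ⇒ r1c3=1.
Step 3. [r4c1∈{4}] only 4 remains possible at r4c1. So r4c1=4.
Step 4. [r4c4∈{1}] only 1 remains possible at r4c4, so r4c4=1.
Step 5. [r3c3∈{3}] nothing but 3 survives at r3c3, so r3c3=3.
Step 6. [r3c1∈{2}] r3c1's peers cover all but 2. So r3c1=2.
Step 7. [r1c2∈{4}] r1c2 is down to just 4, so r1c2=4.
Step 8. [r1c1∈{3}] r1c1's peers cover all but 3 ⇒ r1c1=3.
Step 9. [r1c4∈{2}] nothing but 2 survives at r1c4 ⇒ r1c4=2.
Step 10. [r3c2∈{1}] only 1 remains possible at r3c2, so r3c2=1.

Answer: 3 4 1 2 / 1 2 4 3 / 2 1 3 4 / 4 3 2 1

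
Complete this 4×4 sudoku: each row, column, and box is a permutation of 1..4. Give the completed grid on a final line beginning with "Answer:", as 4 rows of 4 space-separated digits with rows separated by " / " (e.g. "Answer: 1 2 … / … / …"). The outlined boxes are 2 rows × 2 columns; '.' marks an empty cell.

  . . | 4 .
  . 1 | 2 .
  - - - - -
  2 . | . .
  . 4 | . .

Step 1. [r3c2∈{3}] r3c2's peers cover all but 3 ⇒ r3c2=3.
Step 2. [r1c4∈{1,3}] across row 1, 1 lands solely at r1c4. So r1c4=1.
Step 3. [r2c4∈{3}] nothing but 3 survives at r2c4 ⇒ r2c4=3.
Step 4. [r4c3∈{1,3}] 3 has one home in row 4: r4c3. So r4c3=3.
Step 5. [r2c1∈{4}] r2c1 is down to just 4. So r2c1=4.
Step 6. [r1c2∈{2}] r1c2 is down to just 2, so r1c2=2.
Step 7. [r4c1∈{1}] only 1 remains possible at r4c1 ⇒ r4c1=1.
Step 8. [r3c4∈{4}] r3c4 is down to just 4, so r3c4=4.
Step 9. [r4c4∈{2}] r4c4 is down to just 2, so r4c4=2.
Step 10. [r3c3∈{1}] only 1 remains possible at r3c3 ⇒ r3c3=1.
Step 11. [r1c1∈{3}] nothing but 3 survives at r1c1, so r1c1=3.

Answer: 3 2 4 1 / 4 1 2 3 / 2 3 1 4 / 1 4 3 2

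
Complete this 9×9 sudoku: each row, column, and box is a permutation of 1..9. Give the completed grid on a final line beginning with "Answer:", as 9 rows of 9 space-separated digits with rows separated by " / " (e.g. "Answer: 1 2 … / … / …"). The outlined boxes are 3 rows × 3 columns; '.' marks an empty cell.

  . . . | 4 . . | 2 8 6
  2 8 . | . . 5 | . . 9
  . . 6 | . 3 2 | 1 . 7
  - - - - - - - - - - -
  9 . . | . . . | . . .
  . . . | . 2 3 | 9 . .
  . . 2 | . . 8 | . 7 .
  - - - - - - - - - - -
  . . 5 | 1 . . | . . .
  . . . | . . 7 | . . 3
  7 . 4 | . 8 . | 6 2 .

Step 1. [r9c6∈{9}] r9c6's peers cover all but 9 ⇒ r9c6=9.
Step 2. [r3c8∈{4,5}] box 3 places 5 nowhere but r3c8. So r3c8=5.
Step 3. [r1c6∈{1}] only 1 remains possible at r1c6 ⇒ r1c6=1.
Step 4. [r2c3∈{1,3,7}] 1 has one home in row 2: r2c3 ⇒ r2c3=1.
Step 5. [r7c2∈{2,3,6,9}] in row 7, 2 fits only at r7c2. So r7c2=2.
Step 6. [r7c1∈{3,6,8}] 3 has one home in row 7: r7c1, so r7c1=3.
Step 7. [r9c2∈{1}] only 1 remains possible at r9c2 ⇒ r9c2=1.
Step 8. [r9c9∈{5}] r9c9 has the single candidate 5 ⇒ r9c9=5.
Step 9. [r8c8∈{1,4,9}] 1 has one home in row 8: r8c8. So r8c8=1.
Step 10. [r4c9∈{1,2,4,8}] row 4 places 2 nowhere but r4c9 ⇒ r4c9=2.
Step 11. [r4c5∈{1,4,5,6,7}] r4c5 is the only open cell in row 4 admitting 1. So r4c5=1.
Step 12. [r1c1∈{5}] nothing but 5 survives at r1c1 ⇒ r1c1=5.
Step 13. [r3c1∈{4}] r3c1 has the single candidate 4, so r3c1=4.
Step 14. [r3c2∈{9}] r3c2 is down to just 9, so r3c2=9.
Step 15. [r8c2∈{6}] r8c2 has the single candidate 6, so r8c2=6.
Step 16. [r6c4∈{5,6,9}] 9 has one home in col 4: r6c4, so r6c4=9.
Step 17. [r8c1∈{8}] r8c1 is down to just 8 ⇒ r8c1=8.
Step 18. [r8c7∈{4}] r8c7 has the single candidate 4 ⇒ r8c7=4.
Step 19. [r2c7∈{3}] nothing but 3 survives at r2c7 ⇒ r2c7=3.
Step 20. [r6c2∈{3,4,5}] 3 has one home in row 6: r6c2. So r6c2=3.
Step 21. [r1c2∈{7}] only 7 remains possible at r1c2 ⇒ r1c2=7.
Step 22. [r2c5∈{6,7}] across col 5, 7 lands solely at r2c5. So r2c5=7.
Step 23. [r6c7∈{5}] nothing but 5 survives at r6c7, so r6c7=5.
Step 24. [r4c7∈{8}] r4c7 is down to just 8, so r4c7=8.
Step 25. [r2c4∈{6}] nothing but 6 survives at r2c4 ⇒ r2c4=6.
Step 26. [r2c8∈{4}] r2c8 is down to just 4 ⇒ r2c8=4.
Step 27. [r5c8∈{6}] r5c8 is down to just 6. So r5c8=6.
Step 28. [r4c6∈{4,6}] in row 4, 6 fits only at r4c6, so r4c6=6.
Step 29. [r6c5∈{4}] r6c5 is down to just 4 ⇒ r6c5=4.
Step 30. [r4c3∈{7}] nothing but 7 survives at r4c3. So r4c3=7.
Step 31. [r4c4∈{5}] only 5 remains possible at r4c4 ⇒ r4c4=5.
Step 32. [r6c9∈{1}] nothing but 1 survives at r6c9. So r6c9=1.
Step 33. [r5c9∈{4}] nothing but 4 survives at r5c9, so r5c9=4.
Step 34. [r6c1∈{6}] only 6 remains possible at r6c1. So r6c1=6.
Step 35. [r3c4∈{8}] nothing but 8 survives at r3c4 ⇒ r3c4=8.
Step 36. [r8c5∈{5}] only 5 remains possible at r8c5. So r8c5=5.
Step 37. [r9c4∈{3}] r9c4 has the single candidate 3. So r9c4=3.
Step 38. [r5c3∈{8}] nothing but 8 survives at r5c3, so r5c3=8.
Step 39. [r5c2∈{5}] r5c2 has the single candidate 5 ⇒ r5c2=5.
Step 40. [r4c2∈{4}] only 4 remains possible at r4c2. So r4c2=4.
Step 41. [r7c9∈{8}] only 8 remains possible at r7c9 ⇒ r7c9=8.
Step 42. [r5c1∈{1}] r5c1 has the single candidate 1. So r5c1=1.
Step 43. [r5c4∈{7}] only 7 remains possible at r5c4 ⇒ r5c4=7.
Step 44. [r7c5∈{6}] only 6 remains possible at r7c5 ⇒ r7c5=6.
Step 45. [r8c3∈{9}] r8c3's peers cover all but 9 ⇒ r8c3=9.
Step 46. [r7c7∈{7}] r7c7 is down to just 7 ⇒ r7c7=7.
Step 47. [r1c5∈{9}] only 9 remains possible at r1c5. So r1c5=9.
Step 48. [r1c3∈{3}] nothing but 3 survives at r1c3. So r1c3=3.
Step 49. [r7c6∈{4}] r7c6's peers cover all but 4. So r7c6=4.
Step 50. [r4c8∈{3}] r4c8's peers cover all but 3. So r4c8=3.
Step 51. [r8c4∈{2}] r8c4 is down to just 2 ⇒ r8c4=2.
Step 52. [r7c8∈{9}] nothing but 9 survives at r7c8. So r7c8=9.

Answer: 5 7 3 4 9 1 2 8 6 / 2 8 1 6 7 5 3 4 9 / 4 9 6 8 3 2 1 5 7 / 9 4 7 5 1 6 8 3 2 / 1 5 8 7 2 3 9 6 4 / 6 3 2 9 4 8 5 7 1 / 3 2 5 1 6 4 7 9 8 / 8 6 9 2 5 7 4 1 3 / 7 1 4 3 8 9 6 2 5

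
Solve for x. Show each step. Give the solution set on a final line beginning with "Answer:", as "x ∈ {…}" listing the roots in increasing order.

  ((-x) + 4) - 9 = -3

Step 1. [((-x) + 4) - 9 = -3] 9 comes off first (add 9), so sub: (-x) + 4 = 6.
Step 2. [(-x) + 4 = 6] the outer +4 inverts by subtracting 4 ⇒ sub: -x = 2.
Step 3. [-x = 2] LHS negated; negate both sides, so neg: x = -2.

Answer: x ∈ {-2}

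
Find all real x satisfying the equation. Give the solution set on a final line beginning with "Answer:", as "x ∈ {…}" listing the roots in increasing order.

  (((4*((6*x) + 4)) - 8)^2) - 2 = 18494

Step 1. [(((4*((6*x) + 4)) - 8)^2) - 2 = 18494] peel the -2: add 2 from each side. So sub: ((4*((6*x) + 4)) - 8)^2 = 18496.
Step 2. [((4*((6*x) + 4)) - 8)^2 = 18496] LHS squared, RHS 18496 ≥ 0: apply √ (±) ⇒ sqrt: (4*((6*x) + 4)) - 8 = 136 or -136.
Step 3. [(4*((6*x) + 4)) - 8 = 136 or -136] common factor 4 (LHS and 136 or -136) — divide through ⇒ factor: ((6*x) + 4) - 2 = 34 or -34.
Step 4. [((6*x) + 4) - 2 = 34 or -34] the outer -2 inverts by adding 2. So sub: (6*x) + 4 = 36 or -32.
Step 5. [(6*x) + 4 = 36 or -32] peel the +4: subtract 4 from each side, so sub: 6*x = 32 or -36.
Step 6. [6*x = 32 or -36] LHS = 6·(…); ÷6 both sides, so div: x = 16/3 or -6.

Answer: x ∈ {-6, 16/3}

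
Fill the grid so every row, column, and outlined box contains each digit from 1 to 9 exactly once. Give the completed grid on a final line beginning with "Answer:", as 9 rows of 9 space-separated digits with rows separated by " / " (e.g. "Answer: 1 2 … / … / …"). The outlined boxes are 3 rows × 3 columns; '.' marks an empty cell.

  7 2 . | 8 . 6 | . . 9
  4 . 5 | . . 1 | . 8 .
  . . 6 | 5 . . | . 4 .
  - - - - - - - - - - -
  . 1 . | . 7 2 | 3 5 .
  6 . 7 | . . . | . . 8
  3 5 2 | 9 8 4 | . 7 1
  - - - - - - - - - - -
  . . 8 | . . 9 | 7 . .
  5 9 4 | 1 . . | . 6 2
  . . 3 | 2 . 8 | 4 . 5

Step 1. [r8c5∈{3}] nothing but 3 survives at r8c5. So r8c5=3.
Step 2. [r1c8∈{1,3}] in row 1, 3 fits only at r1c8. So r1c8=3.
Step 3. [r3c1∈{1,8,9}] box 1 places 9 nowhere but r3c1, so r3c1=9.
Step 4. [r2c4∈{3,7}] across col 4, 7 lands solely at r2c4 ⇒ r2c4=7.
Step 5. [r9c5∈{6}] only 6 remains possible at r9c5. So r9c5=6.
Step 6. [r2c9∈{6}] r2c9 has the single candidate 6. So r2c9=6.
Step 7. [r2c7∈{2}] r2c7's peers cover all but 2. So r2c7=2.
Step 8. [r5c6∈{3,5}] col 6 places 5 nowhere but r5c6. So r5c6=5.
Step 9. [r9c8∈{1,9}] across row 9, 9 lands solely at r9c8, so r9c8=9.
Step 10. [r3c6∈{3}] r3c6 is down to just 3. So r3c6=3.
Step 11. [r7c4∈{4}] r7c4's peers cover all but 4 ⇒ r7c4=4.
Step 12. [r7c8∈{1}] only 1 remains possible at r7c8. So r7c8=1.
Step 13. [r1c3∈{1}] nothing but 1 survives at r1c3. So r1c3=1.
Step 14. [r1c7∈{5}] r1c7 has the single candidate 5. So r1c7=5.
Step 15. [r4c3∈{9}] only 9 remains possible at r4c3. So r4c3=9.
Step 16. [r4c4∈{6}] r4c4 has the single candidate 6, so r4c4=6.
Step 17. [r9c1∈{1}] only 1 remains possible at r9c1. So r9c1=1.
Step 18. [r2c2∈{3}] r2c2 is down to just 3, so r2c2=3.
Step 19. [r3c5∈{2}] r3c5 has the single candidate 2 ⇒ r3c5=2.
Step 20. [r5c5∈{1}] r5c5 has the single candidate 1, so r5c5=1.
Step 21. [r5c7∈{9}] nothing but 9 survives at r5c7. So r5c7=9.
Step 22. [r5c8∈{2}] r5c8 is down to just 2 ⇒ r5c8=2.
Step 23. [r6c7∈{6}] r6c7's peers cover all but 6, so r6c7=6.
Step 24. [r3c2∈{8}] only 8 remains possible at r3c2 ⇒ r3c2=8.
Step 25. [r4c1∈{8}] r4c1 has the single candidate 8 ⇒ r4c1=8.
Step 26. [r4c9∈{4}] r4c9 is down to just 4 ⇒ r4c9=4.
Step 27. [r5c2∈{4}] r5c2 has the single candidate 4. So r5c2=4.
Step 28. [r3c7∈{1}] r3c7's peers cover all but 1. So r3c7=1.
Step 29. [r9c2∈{7}] r9c2 is down to just 7 ⇒ r9c2=7.
Step 30. [r3c9∈{7}] r3c9's peers cover all but 7 ⇒ r3c9=7.
Step 31. [r8c6∈{7}] nothing but 7 survives at r8c6, so r8c6=7.
Step 32. [r7c2∈{6}] r7c2's peers cover all but 6, so r7c2=6.
Step 33. [r7c1∈{2}] r7c1 is down to just 2. So r7c1=2.
Step 34. [r8c7∈{8}] r8c7's peers cover all but 8, so r8c7=8.
Step 35. [r2c5∈{9}] only 9 remains possible at r2c5. So r2c5=9.
Step 36. [r7c5∈{5}] only 5 remains possible at r7c5. So r7c5=5.
Step 37. [r5c4∈{3}] nothing but 3 survives at r5c4, so r5c4=3.
Step 38. [r1c5∈{4}] r1c5 has the single candidate 4 ⇒ r1c5=4.
Step 39. [r7c9∈{3}] r7c9 has the single candidate 3 ⇒ r7c9=3.

Answer: 7 2 1 8 4 6 5 3 9 / 4 3 5 7 9 1 2 8 6 / 9 8 6 5 2 3 1 4 7 / 8 1 9 6 7 2 3 5 4 / 6 4 7 3 1 5 9 2 8 / 3 5 2 9 8 4 6 7 1 / 2 6 8 4 5 9 7 1 3 / 5 9 4 1 3 7 8 6 2 / 1 7 3 2 6 8 4 9 5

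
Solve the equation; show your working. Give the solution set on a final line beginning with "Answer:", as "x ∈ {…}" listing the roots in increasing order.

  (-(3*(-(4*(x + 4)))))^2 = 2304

Step 1. [(-(3*(-(4*(x + 4)))))^2 = 2304] 2304 ≥ 0, LHS is (·)² — take ±√, so sqrt: -(3*(-(4*(x + 4)))) = 48 or -48.
Step 2. [-(3*(-(4*(x + 4)))) = 48 or -48] flip signs both sides, so neg: 3*(-(4*(x + 4))) = -48 or 48.
Step 3. [3*(-(4*(x + 4))) = -48 or 48] leading coefficient 3: divide by 3 ⇒ div: -(4*(x + 4)) = -16 or 16.
Step 4. [-(4*(x + 4)) = -16 or 16] leading − — multiply by −1. So neg: 4*(x + 4) = 16 or -16.
Step 5. [4*(x + 4) = 16 or -16] LHS = 4·(…); ÷4 both sides. So div: x + 4 = 4 or -4.
Step 6. [x + 4 = 4 or -4] subtract 4: x sits inside (… + 4). So sub: x = 0 or -8.

Answer: x ∈ {-8, 0}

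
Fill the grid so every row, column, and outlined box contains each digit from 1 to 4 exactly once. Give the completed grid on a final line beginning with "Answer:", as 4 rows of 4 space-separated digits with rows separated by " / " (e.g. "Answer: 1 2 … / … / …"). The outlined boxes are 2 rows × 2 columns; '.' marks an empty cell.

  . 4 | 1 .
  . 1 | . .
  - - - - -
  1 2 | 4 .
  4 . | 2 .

Step 1. [r2c3∈{3}] r2c3 is down to just 3, so r2c3=3.
Step 2. [r1c4∈{2}] nothing but 2 survives at r1c4. So r1c4=2.
Step 3. [r4c2∈{3}] r4c2 has the single candidate 3. So r4c2=3.
Step 4. [r1c1∈{3}] r1c1's peers cover all but 3, so r1c1=3.
Step 5. [r3c4∈{3}] only 3 remains possible at r3c4 ⇒ r3c4=3.
Step 6. [r2c4∈{4}] r2c4 is down to just 4, so r2c4=4.
Step 7. [r4c4∈{1}] nothing but 1 survives at r4c4 ⇒ r4c4=1.
Step 8. [r2c1∈{2}] nothing but 2 survives at r2c1. So r2c1=2.

Answer: 3 4 1 2 / 2 1 3 4 / 1 2 4 3 / 4 3 2 1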